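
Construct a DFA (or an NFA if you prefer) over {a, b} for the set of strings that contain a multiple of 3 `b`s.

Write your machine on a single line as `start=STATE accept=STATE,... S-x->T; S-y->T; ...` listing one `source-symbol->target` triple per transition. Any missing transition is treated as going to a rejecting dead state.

Keep the running count of `b`s modulo 3: each `b` advances along the cycle S0 → S1 → S2 → S0 while other symbols loop. Accept at S0.
With 3 states:
        a   b  
>* S0   S0  S1 
   S1   S1  S2 
   S2   S2  S0 
(> = start, * = accepting)

start=S0; accept=S0; S0-a->S0; S0-b->S1; S1-a->S1; S1-b->S2; S2-a->S2; S2-b->S0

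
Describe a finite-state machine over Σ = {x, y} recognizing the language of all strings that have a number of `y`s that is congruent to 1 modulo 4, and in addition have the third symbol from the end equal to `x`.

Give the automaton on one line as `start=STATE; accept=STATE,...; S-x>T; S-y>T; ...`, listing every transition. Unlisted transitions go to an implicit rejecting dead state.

Handle the two conditions separately and then intersect. The first has 4 states tracking the count of `y`s modulo 4; the second has 15 states tracking the last 3 symbols read. A product state is a pair (one from each), accepting exactly when both do. After merging equivalent states the machine shrinks.
15 states suffice.
          x    y  
>  S0     S1   S2 
   S1     S3   S4 
   S2     S5   S6 
   S3     S3   S7 
   S4     S8   S6 
   S5     S9   S6 
   S6     S6  S10 
 * S7     S8   S6 
 * S8     S9   S6 
   S9    S11   S6 
   S10   S12   S0 
 * S11   S11   S6 
   S12   S12  S13 
   S13    S1  S14 
 * S14    S5   S6 
(> = start, * = accepting)

start=S0; accept=S7,S8,S11,S14; S0-x>S1; S0-y>S2; S1-x>S3; S1-y>S4; S2-x>S5; S2-y>S6; S3-x>S3; S3-y>S7; S4-x>S8; S4-y>S6; S5-x>S9; S5-y>S6; S6-x>S6; S6-y>S10; S7-x>S8; S7-y>S6; S8-x>S9; S8-y>S6; S9-x>S11; S9-y>S6; S10-x>S12; S10-y>S0; S11-x>S11; S11-y>S6; S12-x>S12; S12-y>S13; S13-x>S1; S13-y>S14; S14-x>S5; S14-y>S6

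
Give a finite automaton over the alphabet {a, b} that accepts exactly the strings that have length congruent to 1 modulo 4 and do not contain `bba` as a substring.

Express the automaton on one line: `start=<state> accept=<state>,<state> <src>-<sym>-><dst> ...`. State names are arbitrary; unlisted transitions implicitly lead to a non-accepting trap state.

start=S0 accept=S1,S2,S13 S0-a->S1 S0-b->S2 S1-a->S3 S1-b->S4 S2-a->S3 S2-b->S5 S3-a->S6 S3-b->S7 S4-a->S6 S4-b->S8 S5-a->S9 S5-b->S8 S6-a->S0 S6-b->S10 S7-a->S0 S7-b->S11 S8-a->S12 S8-b->S11 S9-a->S12 S9-b->S12 S10-a->S1 S10-b->S13 S11-a->S14 S11-b->S13 S12-a->S14 S12-b->S14 S13-a->S15 S13-b->S5 S14-a->S15 S14-b->S15 S15-a->S9 S15-b->S9

Handle the two conditions separately and then intersect. One (4 states) tracks the input length modulo 4; the other (4 states) tracks partial matches of the forbidden pattern `bba`. Each combined state is a pair, one component from each; accept when both components accept.
A 16-state machine:
          a    b  
>  S0     S1   S2 
 * S1     S3   S4 
 * S2     S3   S5 
   S3     S6   S7 
   S4     S6   S8 
   S5     S9   S8 
   S6     S0  S10 
   S7     S0  S11 
   S8    S12  S11 
   S9    S12  S12 
   S10    S1  S13 
   S11   S14  S13 
   S12   S14  S14 
 * S13   S15   S5 
   S14   S15  S15 
   S15    S9   S9 
(> = start, * = accepting)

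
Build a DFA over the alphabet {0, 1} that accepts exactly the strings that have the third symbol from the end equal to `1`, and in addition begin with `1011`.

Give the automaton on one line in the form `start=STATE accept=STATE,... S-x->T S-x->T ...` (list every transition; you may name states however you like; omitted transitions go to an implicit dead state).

start=S0 accept=S6,S7,S8,S9 S0-0->S1 S0-1->S2 S1-0->S1 S1-1->S1 S2-0->S3 S2-1->S1 S3-0->S1 S3-1->S4 S4-0->S1 S4-1->S5 S5-0->S6 S5-1->S7 S6-0->S8 S6-1->S9 S7-0->S6 S7-1->S7 S8-0->S10 S8-1->S11 S9-0->S12 S9-1->S5 S10-0->S10 S10-1->S11 S11-0->S12 S11-1->S5 S12-0->S8 S12-1->S9

Build one automaton per condition and run them in lockstep. The first has 15 states tracking the last 3 symbols read; the second has 6 states tracking whether the input so far still matches the prefix `1011`. A product state is a pair (one from each), accepting exactly when both do. Minimizing collapses redundant product states.
          0    1  
>  S0     S1   S2 
   S1     S1   S1 
   S2     S3   S1 
   S3     S1   S4 
   S4     S1   S5 
   S5     S6   S7 
 * S6     S8   S9 
 * S7     S6   S7 
 * S8    S10  S11 
 * S9    S12   S5 
   S10   S10  S11 
   S11   S12   S5 
   S12    S8   S9 
(> = start, * = accepting)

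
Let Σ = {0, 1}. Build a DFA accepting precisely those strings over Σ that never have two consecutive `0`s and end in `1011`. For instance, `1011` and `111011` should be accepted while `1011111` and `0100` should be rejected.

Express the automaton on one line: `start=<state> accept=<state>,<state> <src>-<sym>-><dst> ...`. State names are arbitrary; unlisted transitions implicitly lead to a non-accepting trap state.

Handle the two conditions separately and then intersect. The first has 3 states tracking partial matches of the forbidden pattern `00`; the second has 5 states tracking how much of the suffix `1011` has currently been matched. A product state is a pair (one from each), accepting exactly when both do. After merging equivalent states the machine shrinks.
        0   1  
>  S0   S1  S2 
   S1   S3  S2 
   S2   S4  S2 
   S3   S3  S3 
   S4   S3  S5 
   S5   S4  S6 
 * S6   S4  S2 
(> = start, * = accepting)

start=S0 accept=S6 S0-0->S1 S0-1->S2 S1-0->S3 S1-1->S2 S2-0->S4 S2-1->S2 S3-0->S3 S3-1->S3 S4-0->S3 S4-1->S5 S5-0->S4 S5-1->S6 S6-0->S4 S6-1->S2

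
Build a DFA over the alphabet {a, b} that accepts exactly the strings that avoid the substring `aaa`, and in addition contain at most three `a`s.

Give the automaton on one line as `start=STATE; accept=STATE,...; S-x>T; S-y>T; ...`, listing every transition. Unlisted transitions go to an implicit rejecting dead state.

start=s0; accept=s0,s1,s2,s3,s5,s6; s0-a>s1; s0-b>s0; s1-a>s2; s1-b>s3; s2-a>s4; s2-b>s5; s3-a>s5; s3-b>s3; s4-a>s4; s4-b>s4; s5-a>s6; s5-b>s5; s6-a>s4; s6-b>s6

Build one automaton per condition and run them in lockstep. The first has 4 states tracking partial matches of the forbidden pattern `aaa`; the second has 5 states tracking the count of `a`s, saturating at 4. A product state is a pair (one from each), accepting exactly when both do. Minimizing collapses redundant product states.
        a   b  
>* s0   s1  s0 
 * s1   s2  s3 
 * s2   s4  s5 
 * s3   s5  s3 
   s4   s4  s4 
 * s5   s6  s5 
 * s6   s4  s6 
(> = start, * = accepting)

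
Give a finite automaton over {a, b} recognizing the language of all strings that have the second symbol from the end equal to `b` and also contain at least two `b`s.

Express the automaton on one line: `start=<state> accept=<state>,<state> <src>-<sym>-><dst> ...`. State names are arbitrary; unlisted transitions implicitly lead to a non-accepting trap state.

start=q0 accept=q6,q9,q10,q13 q0-a->q1 q0-b->q2 q1-a->q3 q1-b->q4 q2-a->q5 q2-b->q6 q3-a->q3 q3-b->q4 q4-a->q5 q4-b->q6 q5-a->q7 q5-b->q8 q6-a->q9 q6-b->q10 q7-a->q7 q7-b->q8 q8-a->q9 q8-b->q10 q9-a->q11 q9-b->q12 q10-a->q13 q10-b->q10 q11-a->q11 q11-b->q12 q12-a->q13 q12-b->q10 q13-a->q14 q13-b->q12 q14-a->q14 q14-b->q12

Handle the two conditions separately and then intersect. One (7 states) tracks the last 2 symbols read; the other (4 states) tracks the count of `b`s, saturating at 3. Each combined state is a pair, one component from each; accept when both components accept.
With 15 states:
          a    b  
>  q0     q1   q2 
   q1     q3   q4 
   q2     q5   q6 
   q3     q3   q4 
   q4     q5   q6 
   q5     q7   q8 
 * q6     q9  q10 
   q7     q7   q8 
   q8     q9  q10 
 * q9    q11  q12 
 * q10   q13  q10 
   q11   q11  q12 
   q12   q13  q10 
 * q13   q14  q12 
   q14   q14  q12 
(> = start, * = accepting)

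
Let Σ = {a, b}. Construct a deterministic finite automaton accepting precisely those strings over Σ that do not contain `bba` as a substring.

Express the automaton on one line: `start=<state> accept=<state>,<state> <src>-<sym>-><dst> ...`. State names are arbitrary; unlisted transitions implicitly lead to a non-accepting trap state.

start=q0 accept=q0,q1,q2 q0-a->q0 q0-b->q1 q1-a->q0 q1-b->q2 q2-a->q3 q2-b->q2 q3-a->q3 q3-b->q3

This is the complement of 'contains `bba`'. Use the same substring-matching states — q0 through q3 holding how much of `bba` has just been matched — but flip the accepting set: everything except the trap q3 accepts.
A 4-state machine:
        a   b  
>* q0   q0  q1 
 * q1   q0  q2 
 * q2   q3  q2 
   q3   q3  q3 
(> = start, * = accepting)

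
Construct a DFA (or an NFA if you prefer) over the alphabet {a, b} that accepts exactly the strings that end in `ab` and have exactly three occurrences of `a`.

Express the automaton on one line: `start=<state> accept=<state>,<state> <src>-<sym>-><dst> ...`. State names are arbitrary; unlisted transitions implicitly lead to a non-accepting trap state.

start=q0 accept=q8 q0-a->q1 q0-b->q0 q1-a->q2 q1-b->q3 q2-a->q4 q2-b->q5 q3-a->q2 q3-b->q6 q4-a->q7 q4-b->q8 q5-a->q4 q5-b->q9 q6-a->q2 q6-b->q6 q7-a->q7 q7-b->q10 q8-a->q7 q8-b->q11 q9-a->q4 q9-b->q9 q10-a->q7 q10-b->q12 q11-a->q7 q11-b->q11 q12-a->q7 q12-b->q12

Run two small machines in parallel and take their product. One (3 states) tracks how much of the suffix `ab` has currently been matched; the other (5 states) tracks the count of `a`s, saturating at 4. Each combined state is a pair, one component from each; accept when both components accept.
          a    b  
>  q0     q1   q0 
   q1     q2   q3 
   q2     q4   q5 
   q3     q2   q6 
   q4     q7   q8 
   q5     q4   q9 
   q6     q2   q6 
   q7     q7  q10 
 * q8     q7  q11 
   q9     q4   q9 
   q10    q7  q12 
   q11    q7  q11 
   q12    q7  q12 
(> = start, * = accepting)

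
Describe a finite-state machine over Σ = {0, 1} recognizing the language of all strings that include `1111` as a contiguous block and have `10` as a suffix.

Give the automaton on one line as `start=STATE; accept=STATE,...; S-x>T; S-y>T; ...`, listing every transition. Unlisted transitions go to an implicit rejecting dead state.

start=S0; accept=S5; S0-0>S0; S0-1>S1; S1-0>S0; S1-1>S2; S2-0>S0; S2-1>S3; S3-0>S0; S3-1>S4; S4-0>S5; S4-1>S4; S5-0>S6; S5-1>S4; S6-0>S6; S6-1>S4

Handle the two conditions separately and then intersect. The first has 5 states tracking whether and how much of `1111` has been seen; the second has 3 states tracking how much of the suffix `10` has currently been matched. A product state is a pair (one from each), accepting exactly when both do. After merging equivalent states the machine shrinks.
A 7-state machine:
        0   1  
>  S0   S0  S1 
   S1   S0  S2 
   S2   S0  S3 
   S3   S0  S4 
   S4   S5  S4 
 * S5   S6  S4 
   S6   S6  S4 
(> = start, * = accepting)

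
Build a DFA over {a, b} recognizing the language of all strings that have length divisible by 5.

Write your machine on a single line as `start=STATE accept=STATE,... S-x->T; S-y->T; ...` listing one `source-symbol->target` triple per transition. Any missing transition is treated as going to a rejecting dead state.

Count input length modulo 5: every symbol advances one step around the cycle q0 → q1 → q2 → q3 → q4 → q0. Accept at q0.
5 states suffice.
        a   b  
>* q0   q1  q1 
   q1   q2  q2 
   q2   q3  q3 
   q3   q4  q4 
   q4   q0  q0 
(> = start, * = accepting)

start=q0; accept=q0; q0-a->q1; q0-b->q1; q1-a->q2; q1-b->q2; q2-a->q3; q2-b->q3; q3-a->q4; q3-b->q4; q4-a->q0; q4-b->q0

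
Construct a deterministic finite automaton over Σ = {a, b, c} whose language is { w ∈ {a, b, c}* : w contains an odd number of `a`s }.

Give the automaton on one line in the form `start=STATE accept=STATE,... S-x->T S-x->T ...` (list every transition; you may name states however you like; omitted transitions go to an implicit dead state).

The only thing that matters is how many `a`s have appeared, reduced mod 2. Use one state per residue: s0 for 0, …, s1 for 1. Reading `a` moves to the next residue; anything else stays put. s1 is accepting.
        a   b   c  
>  s0   s1  s0  s0 
 * s1   s0  s1  s1 
(> = start, * = accepting)

start=s0 accept=s1 s0-a->s1 s0-b->s0 s0-c->s0 s1-a->s0 s1-b->s1 s1-c->s1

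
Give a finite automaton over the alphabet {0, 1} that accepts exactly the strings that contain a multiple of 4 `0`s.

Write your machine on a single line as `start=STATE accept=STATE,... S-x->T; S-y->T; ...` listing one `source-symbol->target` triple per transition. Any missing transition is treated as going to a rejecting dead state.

start=A; accept=A; A-0->B; A-1->A; B-0->C; B-1->B; C-0->D; C-1->C; D-0->A; D-1->D

The only thing that matters is how many `0`s have appeared, reduced mod 4. Use one state per residue: A for 0, …, D for 3. Reading `0` moves to the next residue; anything else stays put. A is accepting.
4 states suffice.
       0  1 
>* A   B  A 
   B   C  B 
   C   D  C 
   D   A  D 
(> = start, * = accepting)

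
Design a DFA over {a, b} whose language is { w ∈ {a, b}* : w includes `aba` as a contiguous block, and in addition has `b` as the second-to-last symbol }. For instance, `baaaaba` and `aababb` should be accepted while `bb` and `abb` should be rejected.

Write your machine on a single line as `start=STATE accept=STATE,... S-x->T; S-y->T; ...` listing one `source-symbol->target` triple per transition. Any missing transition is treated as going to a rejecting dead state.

start=q0; accept=q7,q10; q0-a->q1; q0-b->q2; q1-a->q3; q1-b->q4; q2-a->q5; q2-b->q6; q3-a->q3; q3-b->q4; q4-a->q7; q4-b->q6; q5-a->q3; q5-b->q4; q6-a->q5; q6-b->q6; q7-a->q8; q7-b->q9; q8-a->q8; q8-b->q9; q9-a->q7; q9-b->q10; q10-a->q7; q10-b->q10

Handle the two conditions separately and then intersect. The first has 4 states tracking whether and how much of `aba` has been seen; the second has 7 states tracking the last 2 symbols read. A product state is a pair (one from each), accepting exactly when both do.
An 11-state machine:
          a    b  
>  q0     q1   q2 
   q1     q3   q4 
   q2     q5   q6 
   q3     q3   q4 
   q4     q7   q6 
   q5     q3   q4 
   q6     q5   q6 
 * q7     q8   q9 
   q8     q8   q9 
   q9     q7  q10 
 * q10    q7  q10 
(> = start, * = accepting)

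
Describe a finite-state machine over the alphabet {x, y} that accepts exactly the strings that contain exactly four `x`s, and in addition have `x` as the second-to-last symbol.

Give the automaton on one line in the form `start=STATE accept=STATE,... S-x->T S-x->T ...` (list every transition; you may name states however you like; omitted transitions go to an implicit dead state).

Handle the two conditions separately and then intersect. One (6 states) tracks the count of `x`s, saturating at 5; the other (7 states) tracks the last 2 symbols read. Each combined state is a pair, one component from each; accept when both components accept. After merging equivalent states the machine shrinks.
A 9-state machine:
        x   y  
>  S0   S1  S0 
   S1   S2  S1 
   S2   S3  S2 
   S3   S4  S5 
 * S4   S6  S7 
   S5   S8  S5 
   S6   S6  S6 
 * S7   S6  S6 
   S8   S6  S7 
(> = start, * = accepting)

start=S0 accept=S4,S7 S0-x->S1 S0-y->S0 S1-x->S2 S1-y->S1 S2-x->S3 S2-y->S2 S3-x->S4 S3-y->S5 S4-x->S6 S4-y->S7 S5-x->S8 S5-y->S5 S6-x->S6 S6-y->S6 S7-x->S6 S7-y->S6 S8-x->S6 S8-y->S7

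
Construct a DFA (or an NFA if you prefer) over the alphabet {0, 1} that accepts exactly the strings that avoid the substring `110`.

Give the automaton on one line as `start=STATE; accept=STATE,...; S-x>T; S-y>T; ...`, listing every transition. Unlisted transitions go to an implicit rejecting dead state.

This is the complement of 'contains `110`'. Use the same substring-matching states — s0 through s3 holding how much of `110` has just been matched — but flip the accepting set: everything except the trap s3 accepts.
With 4 states:
        0   1  
>* s0   s0  s1 
 * s1   s0  s2 
 * s2   s3  s2 
   s3   s3  s3 
(> = start, * = accepting)

start=s0; accept=s0,s1,s2; s0-0>s0; s0-1>s1; s1-0>s0; s1-1>s2; s2-0>s3; s2-1>s2; s3-0>s3; s3-1>s3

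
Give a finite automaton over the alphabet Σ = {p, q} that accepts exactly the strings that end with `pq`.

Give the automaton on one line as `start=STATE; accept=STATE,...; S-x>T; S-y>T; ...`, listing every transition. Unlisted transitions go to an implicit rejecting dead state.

start=s0; accept=s2; s0-p>s1; s0-q>s0; s1-p>s1; s1-q>s2; s2-p>s1; s2-q>s0

Let each state record the length of the longest suffix of the input read so far that is also a prefix of `pq`. s1 means the last symbol is `p`; s2 means the last 2 symbols are `pq`. Accept only at s2, where the string currently ends in `pq`.
With 3 states:
        p   q  
>  s0   s1  s0 
   s1   s1  s2 
 * s2   s1  s0 
(> = start, * = accepting)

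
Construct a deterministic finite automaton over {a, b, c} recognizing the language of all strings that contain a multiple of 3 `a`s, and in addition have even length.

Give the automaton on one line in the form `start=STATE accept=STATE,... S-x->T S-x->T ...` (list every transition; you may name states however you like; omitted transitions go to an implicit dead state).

Run two small machines in parallel and take their product. The first has 3 states tracking the count of `a`s modulo 3; the second has 2 states tracking the input length modulo 2. A product state is a pair (one from each), accepting exactly when both do.
        a   b   c  
>* q0   q1  q2  q2 
   q1   q3  q4  q4 
   q2   q4  q0  q0 
   q3   q2  q5  q5 
   q4   q5  q1  q1 
   q5   q0  q3  q3 
(> = start, * = accepting)

start=q0 accept=q0 q0-a->q1 q0-b->q2 q0-c->q2 q1-a->q3 q1-b->q4 q1-c->q4 q2-a->q4 q2-b->q0 q2-c->q0 q3-a->q2 q3-b->q5 q3-c->q5 q4-a->q5 q4-b->q1 q4-c->q1 q5-a->q0 q5-b->q3 q5-c->q3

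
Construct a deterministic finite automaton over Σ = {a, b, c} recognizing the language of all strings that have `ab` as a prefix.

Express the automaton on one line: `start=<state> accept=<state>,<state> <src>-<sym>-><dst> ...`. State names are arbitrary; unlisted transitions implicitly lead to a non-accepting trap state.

Walk along `ab` while the input agrees: from s0 take `a` to s1, and so on. Any deviation drops to the rejecting sink s3. Once s2 is reached the prefix is confirmed and every continuation is accepted.
        a   b   c  
>  s0   s1  s3  s3 
   s1   s3  s2  s3 
 * s2   s2  s2  s2 
   s3   s3  s3  s3 
(> = start, * = accepting)

start=s0 accept=s2 s0-a->s1 s0-b->s3 s0-c->s3 s1-a->s3 s1-b->s2 s1-c->s3 s2-a->s2 s2-b->s2 s2-c->s2 s3-a->s3 s3-b->s3 s3-c->s3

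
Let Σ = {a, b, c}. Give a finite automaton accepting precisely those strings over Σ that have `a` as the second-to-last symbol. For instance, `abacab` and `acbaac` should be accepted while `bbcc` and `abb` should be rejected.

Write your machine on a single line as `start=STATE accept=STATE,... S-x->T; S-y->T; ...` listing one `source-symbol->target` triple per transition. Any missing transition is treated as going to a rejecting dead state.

start=q0; accept=q4,q5,q6; q0-a->q1; q0-b->q2; q0-c->q3; q1-a->q4; q1-b->q5; q1-c->q6; q2-a->q7; q2-b->q8; q2-c->q9; q3-a->q10; q3-b->q11; q3-c->q12; q4-a->q4; q4-b->q5; q4-c->q6; q5-a->q7; q5-b->q8; q5-c->q9; q6-a->q10; q6-b->q11; q6-c->q12; q7-a->q4; q7-b->q5; q7-c->q6; q8-a->q7; q8-b->q8; q8-c->q9; q9-a->q10; q9-b->q11; q9-c->q12; q10-a->q4; q10-b->q5; q10-c->q6; q11-a->q7; q11-b->q8; q11-c->q9; q12-a->q10; q12-b->q11; q12-c->q12

A DFA must remember the last 2 symbols (since which symbol is second-to-last isn't known until the input ends). Use one state per possible window of the last ≤2 symbols; accept from those whose window starts with `a`.
With 13 states:
          a    b    c  
>  q0     q1   q2   q3 
   q1     q4   q5   q6 
   q2     q7   q8   q9 
   q3    q10  q11  q12 
 * q4     q4   q5   q6 
 * q5     q7   q8   q9 
 * q6    q10  q11  q12 
   q7     q4   q5   q6 
   q8     q7   q8   q9 
   q9    q10  q11  q12 
   q10    q4   q5   q6 
   q11    q7   q8   q9 
   q12   q10  q11  q12 
(> = start, * = accepting)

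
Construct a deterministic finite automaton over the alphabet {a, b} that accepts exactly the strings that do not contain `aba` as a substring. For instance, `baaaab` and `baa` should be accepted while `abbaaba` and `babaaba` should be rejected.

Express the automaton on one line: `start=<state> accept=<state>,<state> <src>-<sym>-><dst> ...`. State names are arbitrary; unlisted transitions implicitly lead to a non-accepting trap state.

Track partial matches of the forbidden pattern `aba`. State q3 is a dead state reached once `aba` has occurred; every other state accepts. q0 means no part of `aba` is currently matched.
With 4 states:
        a   b  
>* q0   q1  q0 
 * q1   q1  q2 
 * q2   q3  q0 
   q3   q3  q3 
(> = start, * = accepting)

start=q0 accept=q0,q1,q2 q0-a->q1 q0-b->q0 q1-a->q1 q1-b->q2 q2-a->q3 q2-b->q0 q3-a->q3 q3-b->q3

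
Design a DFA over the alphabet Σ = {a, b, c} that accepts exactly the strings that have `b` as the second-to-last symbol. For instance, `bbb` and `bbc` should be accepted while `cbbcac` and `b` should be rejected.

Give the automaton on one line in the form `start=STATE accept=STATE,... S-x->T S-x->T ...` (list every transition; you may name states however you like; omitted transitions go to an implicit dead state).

start=S0 accept=S7,S8,S9 S0-a->S1 S0-b->S2 S0-c->S3 S1-a->S4 S1-b->S5 S1-c->S6 S2-a->S7 S2-b->S8 S2-c->S9 S3-a->S10 S3-b->S11 S3-c->S12 S4-a->S4 S4-b->S5 S4-c->S6 S5-a->S7 S5-b->S8 S5-c->S9 S6-a->S10 S6-b->S11 S6-c->S12 S7-a->S4 S7-b->S5 S7-c->S6 S8-a->S7 S8-b->S8 S8-c->S9 S9-a->S10 S9-b->S11 S9-c->S12 S10-a->S4 S10-b->S5 S10-c->S6 S11-a->S7 S11-b->S8 S11-c->S9 S12-a->S10 S12-b->S11 S12-c->S12

A DFA must remember the last 2 symbols (since which symbol is second-to-last isn't known until the input ends). Use one state per possible window of the last ≤2 symbols; accept from those whose window starts with `b`.
With 13 states:
          a    b    c  
>  S0     S1   S2   S3 
   S1     S4   S5   S6 
   S2     S7   S8   S9 
   S3    S10  S11  S12 
   S4     S4   S5   S6 
   S5     S7   S8   S9 
   S6    S10  S11  S12 
 * S7     S4   S5   S6 
 * S8     S7   S8   S9 
 * S9    S10  S11  S12 
   S10    S4   S5   S6 
   S11    S7   S8   S9 
   S12   S10  S11  S12 
(> = start, * = accepting)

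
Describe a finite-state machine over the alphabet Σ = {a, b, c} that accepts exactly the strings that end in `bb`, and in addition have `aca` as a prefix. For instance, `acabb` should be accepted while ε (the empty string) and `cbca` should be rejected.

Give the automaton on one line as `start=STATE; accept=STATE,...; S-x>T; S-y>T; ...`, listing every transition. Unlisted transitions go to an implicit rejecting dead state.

start=s0; accept=s6; s0-a>s1; s0-b>s2; s0-c>s2; s1-a>s2; s1-b>s2; s1-c>s3; s2-a>s2; s2-b>s2; s2-c>s2; s3-a>s4; s3-b>s2; s3-c>s2; s4-a>s4; s4-b>s5; s4-c>s4; s5-a>s4; s5-b>s6; s5-c>s4; s6-a>s4; s6-b>s6; s6-c>s4

Build one automaton per condition and run them in lockstep. The first has 3 states tracking how much of the suffix `bb` has currently been matched; the second has 5 states tracking whether the input so far still matches the prefix `aca`. A product state is a pair (one from each), accepting exactly when both do. After merging equivalent states the machine shrinks.
With 7 states:
        a   b   c  
>  s0   s1  s2  s2 
   s1   s2  s2  s3 
   s2   s2  s2  s2 
   s3   s4  s2  s2 
   s4   s4  s5  s4 
   s5   s4  s6  s4 
 * s6   s4  s6  s4 
(> = start, * = accepting)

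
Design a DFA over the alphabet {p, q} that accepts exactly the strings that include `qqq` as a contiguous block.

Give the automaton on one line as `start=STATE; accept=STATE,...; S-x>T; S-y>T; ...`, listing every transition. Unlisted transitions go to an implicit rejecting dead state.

States A..C record the length of the longest prefix of `qqq` that matches the current input suffix. Reaching D means `qqq` has been seen, and we stay there forever. Accept from D.
       p  q 
>  A   A  B 
   B   A  C 
   C   A  D 
 * D   D  D 
(> = start, * = accepting)

start=A; accept=D; A-p>A; A-q>B; B-p>A; B-q>C; C-p>A; C-q>D; D-p>D; D-q>D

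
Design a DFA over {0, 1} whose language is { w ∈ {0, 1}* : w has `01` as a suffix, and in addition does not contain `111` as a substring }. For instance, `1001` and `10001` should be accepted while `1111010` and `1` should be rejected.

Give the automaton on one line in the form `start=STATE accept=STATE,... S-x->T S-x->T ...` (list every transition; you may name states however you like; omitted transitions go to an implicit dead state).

Build one automaton per condition and run them in lockstep. One (3 states) tracks how much of the suffix `01` has currently been matched; the other (4 states) tracks partial matches of the forbidden pattern `111`. Each combined state is a pair, one component from each; accept when both components accept. After merging equivalent states the machine shrinks.
       0  1 
>  A   B  C 
   B   B  D 
   C   B  E 
 * D   B  E 
   E   B  F 
   F   F  F 
(> = start, * = accepting)

start=A accept=D A-0->B A-1->C B-0->B B-1->D C-0->B C-1->E D-0->B D-1->E E-0->B E-1->F F-0->F F-1->F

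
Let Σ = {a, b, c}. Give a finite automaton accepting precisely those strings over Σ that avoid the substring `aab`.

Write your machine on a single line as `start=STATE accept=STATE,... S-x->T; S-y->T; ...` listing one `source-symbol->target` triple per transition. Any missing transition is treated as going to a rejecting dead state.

Track partial matches of the forbidden pattern `aab`. State q3 is a dead state reached once `aab` has occurred; every other state accepts. q0 means no part of `aab` is currently matched.
4 states suffice.
        a   b   c  
>* q0   q1  q0  q0 
 * q1   q2  q0  q0 
 * q2   q2  q3  q0 
   q3   q3  q3  q3 
(> = start, * = accepting)

start=q0; accept=q0,q1,q2; q0-a->q1; q0-b->q0; q0-c->q0; q1-a->q2; q1-b->q0; q1-c->q0; q2-a->q2; q2-b->q3; q2-c->q0; q3-a->q3; q3-b->q3; q3-c->q3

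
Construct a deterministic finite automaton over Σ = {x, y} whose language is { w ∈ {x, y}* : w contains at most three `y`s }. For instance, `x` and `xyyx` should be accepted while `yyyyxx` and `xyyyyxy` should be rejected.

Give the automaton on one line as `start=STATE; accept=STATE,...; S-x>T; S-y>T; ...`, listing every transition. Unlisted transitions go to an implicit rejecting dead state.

start=A; accept=A,B,C,D; A-x>A; A-y>B; B-x>B; B-y>C; C-x>C; C-y>D; D-x>D; D-y>E; E-x>E; E-y>E

Only the number of `y`s matters, and only up to 4. Make a chain A → B → C → D → E advanced by each `y` (with E absorbing); every other symbol self-loops. The accepting set is {A, B, C, D}.
With 5 states:
       x  y 
>* A   A  B 
 * B   B  C 
 * C   C  D 
 * D   D  E 
   E   E  E 
(> = start, * = accepting)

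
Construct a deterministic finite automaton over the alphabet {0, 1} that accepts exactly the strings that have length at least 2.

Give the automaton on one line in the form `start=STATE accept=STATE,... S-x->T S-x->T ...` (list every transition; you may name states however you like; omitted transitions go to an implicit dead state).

We only need to distinguish lengths 0, 1, …, 2, and '>2'. Chain s0 → s1 → s2 → s3 on every symbol, with s3 looping. Accepting states: {s2, s3}.
4 states suffice.
        0   1  
>  s0   s1  s1 
   s1   s2  s2 
 * s2   s3  s3 
 * s3   s3  s3 
(> = start, * = accepting)

start=s0 accept=s2,s3 s0-0->s1 s0-1->s1 s1-0->s2 s1-1->s2 s2-0->s3 s2-1->s3 s3-0->s3 s3-1->s3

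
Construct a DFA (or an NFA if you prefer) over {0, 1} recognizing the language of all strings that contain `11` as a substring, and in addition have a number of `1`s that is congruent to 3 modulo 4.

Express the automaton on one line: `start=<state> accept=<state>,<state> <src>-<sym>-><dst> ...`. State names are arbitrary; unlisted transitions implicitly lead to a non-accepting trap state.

start=q0 accept=q5 q0-0->q0 q0-1->q1 q1-0->q2 q1-1->q3 q2-0->q2 q2-1->q4 q3-0->q3 q3-1->q5 q4-0->q6 q4-1->q5 q5-0->q5 q5-1->q7 q6-0->q6 q6-1->q8 q7-0->q7 q7-1->q9 q8-0->q10 q8-1->q7 q9-0->q9 q9-1->q3 q10-0->q10 q10-1->q11 q11-0->q0 q11-1->q9

Build one automaton per condition and run them in lockstep. The first has 3 states tracking whether and how much of `11` has been seen; the second has 4 states tracking the count of `1`s modulo 4. A product state is a pair (one from each), accepting exactly when both do.
12 states suffice.
          0    1  
>  q0     q0   q1 
   q1     q2   q3 
   q2     q2   q4 
   q3     q3   q5 
   q4     q6   q5 
 * q5     q5   q7 
   q6     q6   q8 
   q7     q7   q9 
   q8    q10   q7 
   q9     q9   q3 
   q10   q10  q11 
   q11    q0   q9 
(> = start, * = accepting)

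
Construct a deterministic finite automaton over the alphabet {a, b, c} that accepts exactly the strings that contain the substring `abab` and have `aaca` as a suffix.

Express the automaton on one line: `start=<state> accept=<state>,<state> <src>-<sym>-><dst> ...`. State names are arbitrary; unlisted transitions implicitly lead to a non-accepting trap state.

Handle the two conditions separately and then intersect. One (5 states) tracks whether and how much of `abab` has been seen; the other (5 states) tracks how much of the suffix `aaca` has currently been matched. Each combined state is a pair, one component from each; accept when both components accept. Equivalent product states are then merged.
A 9-state machine:
        a   b   c  
>  q0   q1  q0  q0 
   q1   q1  q2  q0 
   q2   q3  q0  q0 
   q3   q1  q4  q0 
   q4   q5  q4  q4 
   q5   q6  q4  q4 
   q6   q6  q4  q7 
   q7   q8  q4  q4 
 * q8   q6  q4  q4 
(> = start, * = accepting)

start=q0 accept=q8 q0-a->q1 q0-b->q0 q0-c->q0 q1-a->q1 q1-b->q2 q1-c->q0 q2-a->q3 q2-b->q0 q2-c->q0 q3-a->q1 q3-b->q4 q3-c->q0 q4-a->q5 q4-b->q4 q4-c->q4 q5-a->q6 q5-b->q4 q5-c->q4 q6-a->q6 q6-b->q4 q6-c->q7 q7-a->q8 q7-b->q4 q7-c->q4 q8-a->q6 q8-b->q4 q8-c->q4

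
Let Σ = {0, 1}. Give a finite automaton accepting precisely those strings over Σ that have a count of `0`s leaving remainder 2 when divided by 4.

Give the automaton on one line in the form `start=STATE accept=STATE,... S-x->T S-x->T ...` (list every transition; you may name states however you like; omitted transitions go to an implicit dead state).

start=A accept=C A-0->B A-1->A B-0->C B-1->B C-0->D C-1->C D-0->A D-1->D

Keep the running count of `0`s modulo 4: each `0` advances along the cycle A → B → C → D → A while other symbols loop. Accept at C.
A 4-state machine:
       0  1 
>  A   B  A 
   B   C  B 
 * C   D  C 
   D   A  D 
(> = start, * = accepting)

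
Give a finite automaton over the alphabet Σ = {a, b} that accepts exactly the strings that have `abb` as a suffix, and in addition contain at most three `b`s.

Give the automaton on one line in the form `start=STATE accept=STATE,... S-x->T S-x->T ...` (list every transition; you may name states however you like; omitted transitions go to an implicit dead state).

start=S0 accept=S6,S10 S0-a->S1 S0-b->S2 S1-a->S1 S1-b->S3 S2-a->S4 S2-b->S5 S3-a->S4 S3-b->S6 S4-a->S4 S4-b->S7 S5-a->S8 S5-b->S9 S6-a->S8 S6-b->S9 S7-a->S8 S7-b->S10 S8-a->S8 S8-b->S11 S9-a->S12 S9-b->S13 S10-a->S12 S10-b->S13 S11-a->S12 S11-b->S14 S12-a->S12 S12-b->S15 S13-a->S16 S13-b->S13 S14-a->S16 S14-b->S13 S15-a->S16 S15-b->S14 S16-a->S16 S16-b->S15

Run two small machines in parallel and take their product. One (4 states) tracks how much of the suffix `abb` has currently been matched; the other (5 states) tracks the count of `b`s, saturating at 4. Each combined state is a pair, one component from each; accept when both components accept.
          a    b  
>  S0     S1   S2 
   S1     S1   S3 
   S2     S4   S5 
   S3     S4   S6 
   S4     S4   S7 
   S5     S8   S9 
 * S6     S8   S9 
   S7     S8  S10 
   S8     S8  S11 
   S9    S12  S13 
 * S10   S12  S13 
   S11   S12  S14 
   S12   S12  S15 
   S13   S16  S13 
   S14   S16  S13 
   S15   S16  S14 
   S16   S16  S15 
(> = start, * = accepting)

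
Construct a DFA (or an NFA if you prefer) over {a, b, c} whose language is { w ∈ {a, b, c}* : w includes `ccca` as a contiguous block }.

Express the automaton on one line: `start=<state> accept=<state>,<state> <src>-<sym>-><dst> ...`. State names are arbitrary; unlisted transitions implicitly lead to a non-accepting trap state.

start=S0 accept=S4 S0-a->S0 S0-b->S0 S0-c->S1 S1-a->S0 S1-b->S0 S1-c->S2 S2-a->S0 S2-b->S0 S2-c->S3 S3-a->S4 S3-b->S0 S3-c->S3 S4-a->S4 S4-b->S4 S4-c->S4

States S0..S3 record the length of the longest prefix of `ccca` that matches the current input suffix. Reaching S4 means `ccca` has been seen, and we stay there forever. Accept from S4.
        a   b   c  
>  S0   S0  S0  S1 
   S1   S0  S0  S2 
   S2   S0  S0  S3 
   S3   S4  S0  S3 
 * S4   S4  S4  S4 
(> = start, * = accepting)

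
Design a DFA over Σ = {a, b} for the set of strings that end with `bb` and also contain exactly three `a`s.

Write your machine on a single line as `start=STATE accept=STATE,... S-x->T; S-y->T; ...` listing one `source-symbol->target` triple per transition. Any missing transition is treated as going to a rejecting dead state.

Run two small machines in parallel and take their product. The first has 3 states tracking how much of the suffix `bb` has currently been matched; the second has 5 states tracking the count of `a`s, saturating at 4. A product state is a pair (one from each), accepting exactly when both do.
A 15-state machine:
          a    b  
>  q0     q1   q2 
   q1     q3   q4 
   q2     q1   q5 
   q3     q6   q7 
   q4     q3   q8 
   q5     q1   q5 
   q6     q9  q10 
   q7     q6  q11 
   q8     q3   q8 
   q9     q9  q12 
   q10    q9  q13 
   q11    q6  q11 
   q12    q9  q14 
 * q13    q9  q13 
   q14    q9  q14 
(> = start, * = accepting)

start=q0; accept=q13; q0-a->q1; q0-b->q2; q1-a->q3; q1-b->q4; q2-a->q1; q2-b->q5; q3-a->q6; q3-b->q7; q4-a->q3; q4-b->q8; q5-a->q1; q5-b->q5; q6-a->q9; q6-b->q10; q7-a->q6; q7-b->q11; q8-a->q3; q8-b->q8; q9-a->q9; q9-b->q12; q10-a->q9; q10-b->q13; q11-a->q6; q11-b->q11; q12-a->q9; q12-b->q14; q13-a->q9; q13-b->q13; q14-a->q9; q14-b->q14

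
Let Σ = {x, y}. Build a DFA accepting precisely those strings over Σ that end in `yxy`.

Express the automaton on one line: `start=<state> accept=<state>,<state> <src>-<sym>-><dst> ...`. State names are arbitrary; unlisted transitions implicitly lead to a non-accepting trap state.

start=q0 accept=q3 q0-x->q0 q0-y->q1 q1-x->q2 q1-y->q1 q2-x->q0 q2-y->q3 q3-x->q2 q3-y->q1

Let each state record the length of the longest suffix of the input read so far that is also a prefix of `yxy`. q1 means the last symbol is `y`; q2 means the last 2 symbols are `yx`; q3 means the last 3 symbols are `yxy`. Accept only at q3, where the string currently ends in `yxy`.
With 4 states:
        x   y  
>  q0   q0  q1 
   q1   q2  q1 
   q2   q0  q3 
 * q3   q2  q1 
(> = start, * = accepting)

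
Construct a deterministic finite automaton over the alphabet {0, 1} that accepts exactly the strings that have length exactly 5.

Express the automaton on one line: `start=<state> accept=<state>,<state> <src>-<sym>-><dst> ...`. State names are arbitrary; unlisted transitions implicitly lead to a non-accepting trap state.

We only need to distinguish lengths 0, 1, …, 5, and '>5'. Chain A → B → C → D → E → F → G on every symbol, with G looping. Accepting states: {F}.
7 states suffice.
       0  1 
>  A   B  B 
   B   C  C 
   C   D  D 
   D   E  E 
   E   F  F 
 * F   G  G 
   G   G  G 
(> = start, * = accepting)

start=A accept=F A-0->B A-1->B B-0->C B-1->C C-0->D C-1->D D-0->E D-1->E E-0->F E-1->F F-0->G F-1->G G-0->G G-1->G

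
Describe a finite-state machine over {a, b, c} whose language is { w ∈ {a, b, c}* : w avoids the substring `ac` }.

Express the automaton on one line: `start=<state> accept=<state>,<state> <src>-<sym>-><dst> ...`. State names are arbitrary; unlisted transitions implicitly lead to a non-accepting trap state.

This is the complement of 'contains `ac`'. Use the same substring-matching states — S0 through S2 holding how much of `ac` has just been matched — but flip the accepting set: everything except the trap S2 accepts.
        a   b   c  
>* S0   S1  S0  S0 
 * S1   S1  S0  S2 
   S2   S2  S2  S2 
(> = start, * = accepting)

start=S0 accept=S0,S1 S0-a->S1 S0-b->S0 S0-c->S0 S1-a->S1 S1-b->S0 S1-c->S2 S2-a->S2 S2-b->S2 S2-c->S2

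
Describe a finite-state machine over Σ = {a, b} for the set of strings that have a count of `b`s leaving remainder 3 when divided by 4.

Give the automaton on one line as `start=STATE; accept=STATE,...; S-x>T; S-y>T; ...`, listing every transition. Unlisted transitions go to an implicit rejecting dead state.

Keep the running count of `b`s modulo 4: each `b` advances along the cycle q0 → q1 → q2 → q3 → q0 while other symbols loop. Accept at q3.
With 4 states:
        a   b  
>  q0   q0  q1 
   q1   q1  q2 
   q2   q2  q3 
 * q3   q3  q0 
(> = start, * = accepting)

start=q0; accept=q3; q0-a>q0; q0-b>q1; q1-a>q1; q1-b>q2; q2-a>q2; q2-b>q3; q3-a>q3; q3-b>q0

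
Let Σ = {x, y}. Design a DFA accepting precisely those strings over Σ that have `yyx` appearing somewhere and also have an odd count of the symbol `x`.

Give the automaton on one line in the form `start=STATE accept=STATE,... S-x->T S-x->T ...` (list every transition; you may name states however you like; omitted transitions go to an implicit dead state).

start=q0 accept=q6 q0-x->q1 q0-y->q2 q1-x->q0 q1-y->q3 q2-x->q1 q2-y->q4 q3-x->q0 q3-y->q5 q4-x->q6 q4-y->q4 q5-x->q4 q5-y->q5 q6-x->q4 q6-y->q6

Run two small machines in parallel and take their product. The first has 4 states tracking whether and how much of `yyx` has been seen; the second has 2 states tracking the count of `x`s modulo 2. A product state is a pair (one from each), accepting exactly when both do. Minimizing collapses redundant product states.
        x   y  
>  q0   q1  q2 
   q1   q0  q3 
   q2   q1  q4 
   q3   q0  q5 
   q4   q6  q4 
   q5   q4  q5 
 * q6   q4  q6 
(> = start, * = accepting)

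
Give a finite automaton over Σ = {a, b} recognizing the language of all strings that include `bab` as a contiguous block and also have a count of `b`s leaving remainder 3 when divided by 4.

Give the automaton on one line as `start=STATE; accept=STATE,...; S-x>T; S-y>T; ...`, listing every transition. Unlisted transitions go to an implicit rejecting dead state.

start=s0; accept=s8; s0-a>s0; s0-b>s1; s1-a>s2; s1-b>s3; s2-a>s4; s2-b>s5; s3-a>s6; s3-b>s7; s4-a>s4; s4-b>s3; s5-a>s5; s5-b>s8; s6-a>s9; s6-b>s8; s7-a>s10; s7-b>s11; s8-a>s8; s8-b>s12; s9-a>s9; s9-b>s7; s10-a>s13; s10-b>s12; s11-a>s14; s11-b>s1; s12-a>s12; s12-b>s15; s13-a>s13; s13-b>s11; s14-a>s0; s14-b>s15; s15-a>s15; s15-b>s5

Run two small machines in parallel and take their product. The first has 4 states tracking whether and how much of `bab` has been seen; the second has 4 states tracking the count of `b`s modulo 4. A product state is a pair (one from each), accepting exactly when both do.
A 16-state machine:
          a    b  
>  s0     s0   s1 
   s1     s2   s3 
   s2     s4   s5 
   s3     s6   s7 
   s4     s4   s3 
   s5     s5   s8 
   s6     s9   s8 
   s7    s10  s11 
 * s8     s8  s12 
   s9     s9   s7 
   s10   s13  s12 
   s11   s14   s1 
   s12   s12  s15 
   s13   s13  s11 
   s14    s0  s15 
   s15   s15   s5 
(> = start, * = accepting)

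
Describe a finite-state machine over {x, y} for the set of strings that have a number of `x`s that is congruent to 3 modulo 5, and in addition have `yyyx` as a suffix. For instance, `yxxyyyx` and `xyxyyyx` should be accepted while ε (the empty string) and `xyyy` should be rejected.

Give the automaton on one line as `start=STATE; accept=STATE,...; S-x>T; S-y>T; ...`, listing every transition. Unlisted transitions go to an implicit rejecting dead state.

Run two small machines in parallel and take their product. One (5 states) tracks the count of `x`s modulo 5; the other (5 states) tracks how much of the suffix `yyyx` has currently been matched. Each combined state is a pair, one component from each; accept when both components accept. Equivalent product states are then merged.
        x   y  
>  s0   s1  s0 
   s1   s2  s1 
   s2   s3  s4 
   s3   s5  s3 
   s4   s3  s6 
   s5   s0  s5 
   s6   s3  s7 
   s7   s8  s7 
 * s8   s5  s3 
(> = start, * = accepting)

start=s0; accept=s8; s0-x>s1; s0-y>s0; s1-x>s2; s1-y>s1; s2-x>s3; s2-y>s4; s3-x>s5; s3-y>s3; s4-x>s3; s4-y>s6; s5-x>s0; s5-y>s5; s6-x>s3; s6-y>s7; s7-x>s8; s7-y>s7; s8-x>s5; s8-y>s3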